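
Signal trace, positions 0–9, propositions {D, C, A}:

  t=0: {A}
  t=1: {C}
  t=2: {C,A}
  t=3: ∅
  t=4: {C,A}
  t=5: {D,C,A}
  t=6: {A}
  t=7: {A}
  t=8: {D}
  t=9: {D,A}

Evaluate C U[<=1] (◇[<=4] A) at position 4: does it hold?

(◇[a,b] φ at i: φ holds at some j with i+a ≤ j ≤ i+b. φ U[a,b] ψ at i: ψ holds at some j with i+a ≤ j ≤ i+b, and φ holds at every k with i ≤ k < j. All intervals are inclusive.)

Need some j in [4,5] with ◇[<=4] A, and C at every k in [4,j-1].
  j=4: ◇[<=4] A holds; no prefix to check → satisfied.

Holds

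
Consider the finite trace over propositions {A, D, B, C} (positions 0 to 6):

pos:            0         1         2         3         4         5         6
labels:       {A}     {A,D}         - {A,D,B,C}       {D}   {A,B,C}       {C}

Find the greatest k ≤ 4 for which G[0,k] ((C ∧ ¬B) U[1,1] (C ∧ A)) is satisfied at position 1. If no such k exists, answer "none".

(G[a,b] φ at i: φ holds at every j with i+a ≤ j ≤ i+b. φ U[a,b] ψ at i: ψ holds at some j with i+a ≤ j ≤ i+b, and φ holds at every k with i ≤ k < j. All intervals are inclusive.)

none

((C ∧ ¬B) U[1,1] (C ∧ A)) must hold from j=1 onward; find where it first fails.
  j=1: fails → no k works.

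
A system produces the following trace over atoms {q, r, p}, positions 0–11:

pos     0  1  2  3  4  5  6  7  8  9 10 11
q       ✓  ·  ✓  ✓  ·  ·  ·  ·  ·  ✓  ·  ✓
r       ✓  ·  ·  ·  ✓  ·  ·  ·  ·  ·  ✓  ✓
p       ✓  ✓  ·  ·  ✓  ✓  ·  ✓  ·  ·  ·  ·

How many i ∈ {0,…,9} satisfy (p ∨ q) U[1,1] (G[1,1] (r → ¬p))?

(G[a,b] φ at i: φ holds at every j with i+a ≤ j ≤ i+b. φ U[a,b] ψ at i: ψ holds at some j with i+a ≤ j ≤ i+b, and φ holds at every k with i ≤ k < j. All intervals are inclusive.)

7

Evaluate at each i in [0,9]:
  i=0: ✓ (rhs at j=1; lhs holds on [0,0])
  i=1: ✓ (rhs at j=2; lhs holds on [1,1])
  i=2: ✗ (no rhs in [3,3])
  i=3: ✓ (rhs at j=4; lhs holds on [3,3])
  i=4: ✓ (rhs at j=5; lhs holds on [4,4])
  i=5: ✓ (rhs at j=6; lhs holds on [5,5])
  i=6: ✗ (lhs fails at k=6 before rhs at j=7)
  i=7: ✓ (rhs at j=8; lhs holds on [7,7])
  i=8: ✗ (lhs fails at k=8 before rhs at j=9)
  i=9: ✓ (rhs at j=10; lhs holds on [9,9])
Positions where it holds: {0, 1, 3, 4, 5, 7, 9} → 7.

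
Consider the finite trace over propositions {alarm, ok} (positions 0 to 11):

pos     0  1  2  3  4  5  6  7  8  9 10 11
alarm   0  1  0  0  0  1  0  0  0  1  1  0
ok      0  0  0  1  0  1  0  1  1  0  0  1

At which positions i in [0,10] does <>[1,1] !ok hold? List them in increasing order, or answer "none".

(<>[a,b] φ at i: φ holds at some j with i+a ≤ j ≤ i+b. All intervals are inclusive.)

Evaluate at each i in [0,10]:
  i=0: ✓ (witness j=1)
  i=1: ✓ (witness j=2)
  i=2: ✗ (none in [3,3])
  i=3: ✓ (witness j=4)
  i=4: ✗ (none in [5,5])
  i=5: ✓ (witness j=6)
  i=6: ✗ (none in [7,7])
  i=7: ✗ (none in [8,8])
  i=8: ✓ (witness j=9)
  i=9: ✓ (witness j=10)
  i=10: ✗ (none in [11,11])

0, 1, 3, 5, 8, 9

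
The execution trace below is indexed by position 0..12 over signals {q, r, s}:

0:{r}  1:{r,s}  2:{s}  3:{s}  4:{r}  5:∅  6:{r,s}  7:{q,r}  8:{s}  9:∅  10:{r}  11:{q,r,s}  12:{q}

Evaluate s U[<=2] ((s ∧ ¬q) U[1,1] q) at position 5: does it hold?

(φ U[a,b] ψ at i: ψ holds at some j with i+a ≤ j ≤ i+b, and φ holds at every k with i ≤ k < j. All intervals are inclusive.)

Does not hold

Need some j in [5,7] with ((s ∧ ¬q) U[1,1] q), and s at every k in [5,j-1].
  j=5: ((s ∧ ¬q) U[1,1] q) — fails.
  j=6: ((s ∧ ¬q) U[1,1] q) holds, but s fails at k=5 → not this j.
  j=7: ((s ∧ ¬q) U[1,1] q) — fails.
No j in the window works → until fails.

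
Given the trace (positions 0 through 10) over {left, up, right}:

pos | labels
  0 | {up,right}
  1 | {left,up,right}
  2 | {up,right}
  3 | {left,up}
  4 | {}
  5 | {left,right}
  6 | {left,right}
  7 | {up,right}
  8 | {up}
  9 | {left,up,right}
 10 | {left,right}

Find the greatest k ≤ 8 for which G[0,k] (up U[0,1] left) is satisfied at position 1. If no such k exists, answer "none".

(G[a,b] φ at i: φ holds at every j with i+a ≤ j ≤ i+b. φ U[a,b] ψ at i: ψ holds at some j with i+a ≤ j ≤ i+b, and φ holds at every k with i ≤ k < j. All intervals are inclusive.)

2

(up U[0,1] left) must hold from j=1 onward; find where it first fails.
  j=1: holds
  j=2: holds
  j=3: holds
  j=4: fails
Holds on [1,3], so largest k = 2.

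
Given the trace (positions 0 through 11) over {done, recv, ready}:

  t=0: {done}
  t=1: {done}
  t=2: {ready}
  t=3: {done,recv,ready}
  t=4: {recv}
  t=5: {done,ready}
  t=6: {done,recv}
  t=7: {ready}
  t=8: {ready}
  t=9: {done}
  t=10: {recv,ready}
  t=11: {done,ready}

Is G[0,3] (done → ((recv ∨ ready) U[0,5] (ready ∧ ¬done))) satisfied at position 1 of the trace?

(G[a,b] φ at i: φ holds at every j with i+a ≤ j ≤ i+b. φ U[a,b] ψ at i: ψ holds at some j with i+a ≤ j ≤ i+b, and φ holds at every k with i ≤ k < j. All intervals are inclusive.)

Check (done → ((recv ∨ ready) U[0,5] (ready ∧ ¬done))) at every j in [1,4]:
  j=1: antecedent true; consequent fails → ✗
  j=2: antecedent false → ✓
  j=3: antecedent true; consequent holds → ✓
  j=4: antecedent false → ✓
Fails at j=1 → formula fails.

False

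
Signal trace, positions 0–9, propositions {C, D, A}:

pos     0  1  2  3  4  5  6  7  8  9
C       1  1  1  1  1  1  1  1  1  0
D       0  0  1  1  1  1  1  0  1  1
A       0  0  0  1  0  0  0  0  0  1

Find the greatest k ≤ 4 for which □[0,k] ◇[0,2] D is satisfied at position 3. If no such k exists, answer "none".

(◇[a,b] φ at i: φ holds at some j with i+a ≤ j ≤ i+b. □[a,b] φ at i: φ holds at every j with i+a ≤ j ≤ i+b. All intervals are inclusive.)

◇[0,2] D must hold from j=3 onward; find where it first fails.
  j=3: holds
  j=4: holds
  j=5: holds
  j=6: holds
  j=7: holds
Holds through j=7; largest k = 4.

4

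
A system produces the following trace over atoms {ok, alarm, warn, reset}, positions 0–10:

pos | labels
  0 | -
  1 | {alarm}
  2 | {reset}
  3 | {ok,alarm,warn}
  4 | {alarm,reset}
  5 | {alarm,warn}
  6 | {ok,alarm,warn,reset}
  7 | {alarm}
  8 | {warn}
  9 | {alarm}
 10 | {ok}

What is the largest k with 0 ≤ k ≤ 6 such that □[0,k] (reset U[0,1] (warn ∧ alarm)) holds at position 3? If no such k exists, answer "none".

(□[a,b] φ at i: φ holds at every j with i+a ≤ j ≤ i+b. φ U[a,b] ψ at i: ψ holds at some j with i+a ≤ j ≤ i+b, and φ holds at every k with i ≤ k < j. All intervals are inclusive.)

3

(reset U[0,1] (warn ∧ alarm)) must hold from j=3 onward; find where it first fails.
  j=3: holds
  j=4: holds
  j=5: holds
  j=6: holds
  j=7: fails
Holds on [3,6], so largest k = 3.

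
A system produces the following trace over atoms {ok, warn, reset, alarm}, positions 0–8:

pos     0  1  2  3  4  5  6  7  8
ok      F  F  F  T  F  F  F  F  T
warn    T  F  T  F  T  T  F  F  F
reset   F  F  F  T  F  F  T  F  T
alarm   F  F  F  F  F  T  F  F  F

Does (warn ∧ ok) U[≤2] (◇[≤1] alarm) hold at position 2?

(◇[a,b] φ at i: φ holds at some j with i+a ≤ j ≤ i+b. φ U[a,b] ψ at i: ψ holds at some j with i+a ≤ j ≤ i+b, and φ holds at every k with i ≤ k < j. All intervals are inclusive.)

Need some j in [2,4] with ◇[≤1] alarm, and (warn ∧ ok) at every k in [2,j-1].
  j=2: ◇[≤1] alarm — fails (none in [2,3]).
  j=3: ◇[≤1] alarm — fails (none in [3,4]).
  j=4: ◇[≤1] alarm holds, but (warn ∧ ok) fails at k=2 → not this j.
No j in the window works → until fails.

No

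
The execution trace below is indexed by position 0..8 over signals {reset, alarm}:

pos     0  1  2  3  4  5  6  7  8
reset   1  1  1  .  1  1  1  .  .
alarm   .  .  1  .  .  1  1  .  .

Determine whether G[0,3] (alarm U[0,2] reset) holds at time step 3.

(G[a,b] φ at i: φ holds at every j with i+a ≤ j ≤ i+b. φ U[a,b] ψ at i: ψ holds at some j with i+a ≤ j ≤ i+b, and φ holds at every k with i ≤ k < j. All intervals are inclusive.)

Check (alarm U[0,2] reset) at every j in [3,6]:
  j=3: fails
  j=4: holds
  j=5: holds
  j=6: holds
Fails at j=3 → formula fails.

Does not hold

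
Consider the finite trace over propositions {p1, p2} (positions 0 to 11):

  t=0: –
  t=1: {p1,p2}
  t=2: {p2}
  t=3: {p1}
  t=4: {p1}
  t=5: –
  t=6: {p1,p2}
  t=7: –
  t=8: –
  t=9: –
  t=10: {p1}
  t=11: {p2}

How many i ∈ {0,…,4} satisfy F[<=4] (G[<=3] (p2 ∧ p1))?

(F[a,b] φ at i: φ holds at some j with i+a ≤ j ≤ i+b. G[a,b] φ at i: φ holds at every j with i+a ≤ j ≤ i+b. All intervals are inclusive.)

Evaluate at each i in [0,4]:
  i=0: ✗ (none in [0,4])
  i=1: ✗ (none in [1,5])
  i=2: ✗ (none in [2,6])
  i=3: ✗ (none in [3,7])
  i=4: ✗ (none in [4,8])
Positions where it holds: {} → 0.

0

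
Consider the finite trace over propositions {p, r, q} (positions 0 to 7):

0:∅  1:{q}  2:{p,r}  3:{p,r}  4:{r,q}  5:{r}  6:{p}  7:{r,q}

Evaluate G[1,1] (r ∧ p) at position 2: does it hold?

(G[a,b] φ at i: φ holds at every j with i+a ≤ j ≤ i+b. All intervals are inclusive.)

Check (r ∧ p) at every j in [3,3]:
  j=3: true
All positions satisfy it → formula holds.

Yes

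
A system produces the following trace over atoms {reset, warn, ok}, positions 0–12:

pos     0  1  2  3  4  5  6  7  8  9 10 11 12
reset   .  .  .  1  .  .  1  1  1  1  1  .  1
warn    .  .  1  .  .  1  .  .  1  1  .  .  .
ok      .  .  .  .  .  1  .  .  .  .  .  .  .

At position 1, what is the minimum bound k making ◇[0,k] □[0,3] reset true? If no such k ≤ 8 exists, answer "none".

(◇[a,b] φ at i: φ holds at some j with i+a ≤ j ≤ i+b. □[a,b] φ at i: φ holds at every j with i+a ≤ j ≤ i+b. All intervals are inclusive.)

5

Scan j = 1,2,… for □[0,3] reset:
  j=1: fails
  j=2: fails
  j=3: fails
  j=4: fails
  j=5: fails
  j=6: holds
First hit at j=6, so smallest k = 6-1 = 5.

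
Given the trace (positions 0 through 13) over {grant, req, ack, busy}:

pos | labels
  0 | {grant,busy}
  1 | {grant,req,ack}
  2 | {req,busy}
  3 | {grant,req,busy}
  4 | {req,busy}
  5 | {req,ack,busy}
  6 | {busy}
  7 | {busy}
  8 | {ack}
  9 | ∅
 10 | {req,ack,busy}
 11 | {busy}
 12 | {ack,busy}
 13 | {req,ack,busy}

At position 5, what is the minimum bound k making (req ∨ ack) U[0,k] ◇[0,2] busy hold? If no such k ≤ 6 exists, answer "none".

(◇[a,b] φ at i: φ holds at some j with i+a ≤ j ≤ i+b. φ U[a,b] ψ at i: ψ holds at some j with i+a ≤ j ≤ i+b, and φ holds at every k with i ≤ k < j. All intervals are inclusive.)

0

Need earliest j ≥ 5 with ◇[0,2] busy, and (req ∨ ack) at every k in [5,j-1].
  j=5: rhs holds (empty prefix). k = 0.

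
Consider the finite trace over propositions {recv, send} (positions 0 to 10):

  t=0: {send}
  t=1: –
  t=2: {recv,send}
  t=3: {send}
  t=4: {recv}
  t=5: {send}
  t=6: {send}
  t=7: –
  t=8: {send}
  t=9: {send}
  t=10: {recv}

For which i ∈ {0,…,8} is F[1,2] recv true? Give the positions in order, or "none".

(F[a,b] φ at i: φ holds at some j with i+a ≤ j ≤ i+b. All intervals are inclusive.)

0, 1, 2, 3, 8

Evaluate at each i in [0,8]:
  i=0: ✓ (witness j=2)
  i=1: ✓ (witness j=2)
  i=2: ✓ (witness j=4)
  i=3: ✓ (witness j=4)
  i=4: ✗ (none in [5,6])
  i=5: ✗ (none in [6,7])
  i=6: ✗ (none in [7,8])
  i=7: ✗ (none in [8,9])
  i=8: ✓ (witness j=10)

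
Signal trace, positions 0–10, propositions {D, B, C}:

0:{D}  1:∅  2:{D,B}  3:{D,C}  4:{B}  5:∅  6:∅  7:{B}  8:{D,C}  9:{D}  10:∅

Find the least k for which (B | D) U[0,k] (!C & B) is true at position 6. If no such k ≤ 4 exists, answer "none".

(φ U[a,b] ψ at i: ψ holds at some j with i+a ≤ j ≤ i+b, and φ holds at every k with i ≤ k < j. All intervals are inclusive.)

none

Need earliest j ≥ 6 with (!C & B), and (B | D) at every k in [6,j-1].
  j=6: rhs fails.
  j=7: rhs holds but lhs fails at k=6.
  j=8: rhs fails.
  j=9: rhs fails.
  j=10: rhs fails.
No witness within the range → none.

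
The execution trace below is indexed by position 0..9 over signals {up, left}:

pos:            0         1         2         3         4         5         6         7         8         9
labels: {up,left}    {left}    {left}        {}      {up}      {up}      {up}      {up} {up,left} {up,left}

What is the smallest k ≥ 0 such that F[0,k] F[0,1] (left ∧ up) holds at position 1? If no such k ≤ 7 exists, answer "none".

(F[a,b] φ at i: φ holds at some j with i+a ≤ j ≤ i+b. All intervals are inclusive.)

Scan j = 1,2,… for F[0,1] (left ∧ up):
  j=1: fails
  j=2: fails
  j=3: fails
  j=4: fails
  j=5: fails
  j=6: fails
  j=7: holds
First hit at j=7, so smallest k = 7-1 = 6.

6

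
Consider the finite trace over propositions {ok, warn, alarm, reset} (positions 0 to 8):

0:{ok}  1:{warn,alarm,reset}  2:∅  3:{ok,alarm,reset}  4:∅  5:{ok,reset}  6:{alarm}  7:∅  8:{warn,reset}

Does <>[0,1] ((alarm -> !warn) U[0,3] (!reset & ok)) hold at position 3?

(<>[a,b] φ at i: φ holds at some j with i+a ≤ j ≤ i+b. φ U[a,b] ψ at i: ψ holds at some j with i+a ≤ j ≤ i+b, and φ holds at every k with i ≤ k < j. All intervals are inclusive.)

No

Check ((alarm -> !warn) U[0,3] (!reset & ok)) at each j in [3,4]:
  j=3: fails
  j=4: fails
No position in the window satisfies it → formula fails.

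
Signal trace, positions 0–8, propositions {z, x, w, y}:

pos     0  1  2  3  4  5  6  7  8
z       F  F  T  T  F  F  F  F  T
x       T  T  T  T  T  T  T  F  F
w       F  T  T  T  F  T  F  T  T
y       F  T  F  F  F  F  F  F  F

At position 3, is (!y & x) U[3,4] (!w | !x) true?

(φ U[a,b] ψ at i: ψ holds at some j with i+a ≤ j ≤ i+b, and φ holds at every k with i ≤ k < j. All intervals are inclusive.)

Holds

Need some j in [6,7] with (!w | !x), and (!y & x) at every k in [3,j-1].
  j=6: (!w | !x) holds; (!y & x) holds at every k in [3,5] → satisfied.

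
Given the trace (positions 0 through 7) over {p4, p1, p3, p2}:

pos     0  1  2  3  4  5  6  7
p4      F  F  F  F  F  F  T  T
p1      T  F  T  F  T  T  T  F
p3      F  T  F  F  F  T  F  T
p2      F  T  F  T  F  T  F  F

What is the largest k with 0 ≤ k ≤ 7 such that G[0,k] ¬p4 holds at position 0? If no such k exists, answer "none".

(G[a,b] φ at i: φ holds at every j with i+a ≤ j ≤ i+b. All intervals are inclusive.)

5

¬p4 must hold from j=0 onward; find where it first fails.
  j=0: holds
  j=1: holds
  j=2: holds
  j=3: holds
  j=4: holds
  j=5: holds
  j=6: fails
Holds on [0,5], so largest k = 5.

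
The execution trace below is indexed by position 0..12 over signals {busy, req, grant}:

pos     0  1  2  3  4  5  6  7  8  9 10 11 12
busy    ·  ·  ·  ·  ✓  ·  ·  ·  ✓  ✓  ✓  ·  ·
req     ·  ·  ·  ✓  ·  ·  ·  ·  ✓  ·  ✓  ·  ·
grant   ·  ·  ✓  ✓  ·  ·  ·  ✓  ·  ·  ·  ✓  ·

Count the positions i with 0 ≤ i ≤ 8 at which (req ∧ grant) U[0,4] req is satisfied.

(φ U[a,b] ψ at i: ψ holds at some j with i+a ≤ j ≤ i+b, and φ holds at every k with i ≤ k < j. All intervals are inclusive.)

Evaluate at each i in [0,8]:
  i=0: ✗ (lhs fails at k=0 before rhs at j=3)
  i=1: ✗ (lhs fails at k=1 before rhs at j=3)
  i=2: ✗ (lhs fails at k=2 before rhs at j=3)
  i=3: ✓ (rhs at j=3)
  i=4: ✗ (lhs fails at k=4 before rhs at j=8)
  i=5: ✗ (lhs fails at k=5 before rhs at j=8)
  i=6: ✗ (lhs fails at k=6 before rhs at j=8)
  i=7: ✗ (lhs fails at k=7 before rhs at j=8)
  i=8: ✓ (rhs at j=8)
Positions where it holds: {3, 8} → 2.

2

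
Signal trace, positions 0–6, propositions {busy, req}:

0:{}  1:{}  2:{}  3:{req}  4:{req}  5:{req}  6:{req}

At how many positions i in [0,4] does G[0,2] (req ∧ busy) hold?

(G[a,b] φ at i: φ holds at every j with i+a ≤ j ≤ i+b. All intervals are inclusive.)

Evaluate at each i in [0,4]:
  i=0: ✗ (fails at j=0)
  i=1: ✗ (fails at j=1)
  i=2: ✗ (fails at j=2)
  i=3: ✗ (fails at j=3)
  i=4: ✗ (fails at j=4)
Positions where it holds: {} → 0.

0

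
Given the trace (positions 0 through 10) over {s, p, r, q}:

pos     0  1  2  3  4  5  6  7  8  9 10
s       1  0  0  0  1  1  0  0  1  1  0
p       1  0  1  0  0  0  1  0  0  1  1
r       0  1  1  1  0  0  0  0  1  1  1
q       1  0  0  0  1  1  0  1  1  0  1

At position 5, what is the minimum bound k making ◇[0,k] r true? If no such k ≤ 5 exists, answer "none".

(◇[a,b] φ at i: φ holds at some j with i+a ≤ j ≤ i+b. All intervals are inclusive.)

Scan j = 5,6,… for r:
  j=5: fails
  j=6: fails
  j=7: fails
  j=8: holds
First hit at j=8, so smallest k = 8-5 = 3.

3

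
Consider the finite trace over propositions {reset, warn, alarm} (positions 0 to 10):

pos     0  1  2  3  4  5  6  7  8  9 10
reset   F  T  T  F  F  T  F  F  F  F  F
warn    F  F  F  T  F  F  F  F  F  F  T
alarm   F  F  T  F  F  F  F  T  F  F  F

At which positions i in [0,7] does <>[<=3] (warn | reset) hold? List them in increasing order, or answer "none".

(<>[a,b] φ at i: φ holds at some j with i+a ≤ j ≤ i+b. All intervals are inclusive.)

Evaluate at each i in [0,7]:
  i=0: ✓ (witness j=1)
  i=1: ✓ (witness j=1)
  i=2: ✓ (witness j=2)
  i=3: ✓ (witness j=3)
  i=4: ✓ (witness j=5)
  i=5: ✓ (witness j=5)
  i=6: ✗ (none in [6,9])
  i=7: ✓ (witness j=10)

0, 1, 2, 3, 4, 5, 7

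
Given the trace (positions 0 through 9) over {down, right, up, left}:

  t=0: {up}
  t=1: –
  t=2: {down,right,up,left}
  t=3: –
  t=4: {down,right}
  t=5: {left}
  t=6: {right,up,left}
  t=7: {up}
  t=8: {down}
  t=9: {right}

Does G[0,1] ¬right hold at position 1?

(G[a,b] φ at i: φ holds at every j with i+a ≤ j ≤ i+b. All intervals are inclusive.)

Check ¬right at every j in [1,2]:
  j=1: true
  j=2: false
Fails at j=2 → formula fails.

False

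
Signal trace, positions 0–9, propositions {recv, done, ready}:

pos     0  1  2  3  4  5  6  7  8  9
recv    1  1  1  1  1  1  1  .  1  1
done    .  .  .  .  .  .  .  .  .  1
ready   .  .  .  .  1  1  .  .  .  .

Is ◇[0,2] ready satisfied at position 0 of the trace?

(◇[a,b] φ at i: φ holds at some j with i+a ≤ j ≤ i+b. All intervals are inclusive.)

No

Check ready at each j in [0,2]:
  j=0: false
  j=1: false
  j=2: false
No position in the window satisfies it → formula fails.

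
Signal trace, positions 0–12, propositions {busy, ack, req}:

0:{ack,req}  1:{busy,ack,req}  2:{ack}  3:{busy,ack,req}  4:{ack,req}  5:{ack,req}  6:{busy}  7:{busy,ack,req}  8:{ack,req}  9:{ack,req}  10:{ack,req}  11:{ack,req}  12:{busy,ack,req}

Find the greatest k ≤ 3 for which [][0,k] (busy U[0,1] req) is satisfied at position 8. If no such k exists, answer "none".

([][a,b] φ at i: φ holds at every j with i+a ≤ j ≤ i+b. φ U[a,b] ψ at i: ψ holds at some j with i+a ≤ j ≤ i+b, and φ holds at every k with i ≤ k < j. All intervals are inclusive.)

3

(busy U[0,1] req) must hold from j=8 onward; find where it first fails.
  j=8: holds
  j=9: holds
  j=10: holds
  j=11: holds
Holds through j=11; largest k = 3.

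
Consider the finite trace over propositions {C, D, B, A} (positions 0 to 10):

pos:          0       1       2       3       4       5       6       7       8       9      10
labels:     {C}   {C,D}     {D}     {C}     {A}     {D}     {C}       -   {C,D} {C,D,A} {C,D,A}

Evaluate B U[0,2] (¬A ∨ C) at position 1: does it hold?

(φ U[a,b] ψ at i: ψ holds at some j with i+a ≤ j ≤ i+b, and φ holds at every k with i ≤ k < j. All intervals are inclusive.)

Need some j in [1,3] with (¬A ∨ C), and B at every k in [1,j-1].
  j=1: (¬A ∨ C) holds; no prefix to check → satisfied.

Yes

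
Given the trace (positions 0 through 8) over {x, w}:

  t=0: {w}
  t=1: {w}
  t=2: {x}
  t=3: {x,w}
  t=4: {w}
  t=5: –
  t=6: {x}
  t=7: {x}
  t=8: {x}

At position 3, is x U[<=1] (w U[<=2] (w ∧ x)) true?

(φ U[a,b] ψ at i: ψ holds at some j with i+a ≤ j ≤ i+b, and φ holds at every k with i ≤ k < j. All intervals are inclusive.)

True

Need some j in [3,4] with (w U[<=2] (w ∧ x)), and x at every k in [3,j-1].
  j=3: (w U[<=2] (w ∧ x)) holds; no prefix to check → satisfied.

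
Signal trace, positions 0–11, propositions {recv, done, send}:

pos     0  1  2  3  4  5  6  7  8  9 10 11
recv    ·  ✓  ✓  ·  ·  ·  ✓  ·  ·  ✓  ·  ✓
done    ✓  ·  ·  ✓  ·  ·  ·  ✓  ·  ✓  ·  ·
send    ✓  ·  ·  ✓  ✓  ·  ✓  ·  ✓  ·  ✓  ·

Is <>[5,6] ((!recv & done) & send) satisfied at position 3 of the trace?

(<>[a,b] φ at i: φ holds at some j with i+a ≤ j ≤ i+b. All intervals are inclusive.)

No

Check ((!recv & done) & send) at each j in [8,9]:
  j=8: false
  j=9: false
No position in the window satisfies it → formula fails.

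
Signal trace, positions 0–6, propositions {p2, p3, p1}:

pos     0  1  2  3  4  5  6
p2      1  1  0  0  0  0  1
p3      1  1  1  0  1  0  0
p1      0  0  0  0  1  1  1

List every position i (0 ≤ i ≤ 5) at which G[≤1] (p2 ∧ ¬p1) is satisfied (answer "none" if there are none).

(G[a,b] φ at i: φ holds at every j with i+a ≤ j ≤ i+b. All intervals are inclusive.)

0

Evaluate at each i in [0,5]:
  i=0: ✓ (all of [0,1])
  i=1: ✗ (fails at j=2)
  i=2: ✗ (fails at j=2)
  i=3: ✗ (fails at j=3)
  i=4: ✗ (fails at j=4)
  i=5: ✗ (fails at j=5)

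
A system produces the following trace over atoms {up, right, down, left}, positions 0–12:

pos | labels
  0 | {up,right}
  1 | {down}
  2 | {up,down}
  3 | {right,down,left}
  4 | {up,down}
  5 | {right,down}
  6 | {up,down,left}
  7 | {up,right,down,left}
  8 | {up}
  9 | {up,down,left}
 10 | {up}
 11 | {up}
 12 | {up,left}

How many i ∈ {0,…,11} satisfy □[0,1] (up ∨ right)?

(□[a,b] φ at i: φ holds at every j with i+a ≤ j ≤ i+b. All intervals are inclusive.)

10

Evaluate at each i in [0,11]:
  i=0: ✗ (fails at j=1)
  i=1: ✗ (fails at j=1)
  i=2: ✓ (all of [2,3])
  i=3: ✓ (all of [3,4])
  i=4: ✓ (all of [4,5])
  i=5: ✓ (all of [5,6])
  i=6: ✓ (all of [6,7])
  i=7: ✓ (all of [7,8])
  i=8: ✓ (all of [8,9])
  i=9: ✓ (all of [9,10])
  i=10: ✓ (all of [10,11])
  i=11: ✓ (all of [11,12])
Positions where it holds: {2, 3, 4, 5, 6, 7, 8, 9, 10, 11} → 10.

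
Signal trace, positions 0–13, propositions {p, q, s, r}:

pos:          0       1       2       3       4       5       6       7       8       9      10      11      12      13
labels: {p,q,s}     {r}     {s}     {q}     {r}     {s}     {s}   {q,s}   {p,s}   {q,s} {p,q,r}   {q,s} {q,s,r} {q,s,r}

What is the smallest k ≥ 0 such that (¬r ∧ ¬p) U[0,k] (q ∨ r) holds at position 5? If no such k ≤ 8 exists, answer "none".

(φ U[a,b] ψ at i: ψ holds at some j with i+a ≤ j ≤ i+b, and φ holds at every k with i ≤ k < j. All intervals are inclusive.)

Need earliest j ≥ 5 with (q ∨ r), and (¬r ∧ ¬p) at every k in [5,j-1].
  j=5: rhs fails.
  j=6: rhs fails.
  j=7: rhs holds; lhs holds on [5,6]. k = 2.

2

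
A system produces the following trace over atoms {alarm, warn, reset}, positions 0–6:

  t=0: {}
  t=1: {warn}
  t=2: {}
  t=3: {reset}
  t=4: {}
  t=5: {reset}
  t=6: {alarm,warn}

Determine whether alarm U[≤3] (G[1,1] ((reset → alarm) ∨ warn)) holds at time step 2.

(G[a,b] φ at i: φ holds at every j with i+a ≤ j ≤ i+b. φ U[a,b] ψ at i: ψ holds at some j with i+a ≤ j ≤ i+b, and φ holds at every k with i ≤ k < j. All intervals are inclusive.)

False

Need some j in [2,5] with G[1,1] ((reset → alarm) ∨ warn), and alarm at every k in [2,j-1].
  j=2: G[1,1] ((reset → alarm) ∨ warn) — fails at 3.
  j=3: G[1,1] ((reset → alarm) ∨ warn) holds, but alarm fails at k=2 → not this j.
  j=4: G[1,1] ((reset → alarm) ∨ warn) — fails at 5.
  j=5: G[1,1] ((reset → alarm) ∨ warn) holds, but alarm fails at k=2 → not this j.
No j in the window works → until fails.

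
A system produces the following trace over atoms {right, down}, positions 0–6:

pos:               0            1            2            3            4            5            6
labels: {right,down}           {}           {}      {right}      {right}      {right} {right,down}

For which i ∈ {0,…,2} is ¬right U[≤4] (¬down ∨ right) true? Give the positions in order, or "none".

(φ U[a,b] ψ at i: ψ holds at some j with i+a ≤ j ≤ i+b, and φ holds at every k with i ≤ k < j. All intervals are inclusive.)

Evaluate at each i in [0,2]:
  i=0: ✓ (rhs at j=0)
  i=1: ✓ (rhs at j=1)
  i=2: ✓ (rhs at j=2)

0, 1, 2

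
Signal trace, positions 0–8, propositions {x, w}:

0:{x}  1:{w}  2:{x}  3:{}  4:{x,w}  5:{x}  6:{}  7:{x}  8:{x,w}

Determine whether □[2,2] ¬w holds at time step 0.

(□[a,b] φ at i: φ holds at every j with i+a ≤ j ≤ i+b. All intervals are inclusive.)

Yes

Check ¬w at every j in [2,2]:
  j=2: true
All positions satisfy it → formula holds.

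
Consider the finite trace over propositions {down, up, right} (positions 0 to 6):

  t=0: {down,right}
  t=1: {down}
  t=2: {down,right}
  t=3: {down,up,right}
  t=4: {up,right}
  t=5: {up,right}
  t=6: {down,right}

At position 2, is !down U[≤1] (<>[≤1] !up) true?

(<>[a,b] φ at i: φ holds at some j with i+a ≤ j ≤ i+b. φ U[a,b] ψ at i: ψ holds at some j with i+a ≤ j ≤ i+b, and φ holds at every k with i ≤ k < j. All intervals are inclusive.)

True

Need some j in [2,3] with <>[≤1] !up, and !down at every k in [2,j-1].
  j=2: <>[≤1] !up holds; no prefix to check → satisfied.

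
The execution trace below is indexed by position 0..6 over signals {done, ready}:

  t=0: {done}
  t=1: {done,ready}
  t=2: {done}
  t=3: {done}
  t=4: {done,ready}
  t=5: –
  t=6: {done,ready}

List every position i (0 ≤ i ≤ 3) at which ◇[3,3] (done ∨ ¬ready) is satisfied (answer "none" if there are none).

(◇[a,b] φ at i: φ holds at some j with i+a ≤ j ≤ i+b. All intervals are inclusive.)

Evaluate at each i in [0,3]:
  i=0: ✓ (witness j=3)
  i=1: ✓ (witness j=4)
  i=2: ✓ (witness j=5)
  i=3: ✓ (witness j=6)

0, 1, 2, 3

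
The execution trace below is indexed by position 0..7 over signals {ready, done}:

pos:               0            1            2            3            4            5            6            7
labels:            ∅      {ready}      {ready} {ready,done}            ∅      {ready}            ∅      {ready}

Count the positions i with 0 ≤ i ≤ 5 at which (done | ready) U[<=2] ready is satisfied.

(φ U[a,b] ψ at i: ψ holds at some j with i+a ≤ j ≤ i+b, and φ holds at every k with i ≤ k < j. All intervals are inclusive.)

Evaluate at each i in [0,5]:
  i=0: ✗ (lhs fails at k=0 before rhs at j=1)
  i=1: ✓ (rhs at j=1)
  i=2: ✓ (rhs at j=2)
  i=3: ✓ (rhs at j=3)
  i=4: ✗ (lhs fails at k=4 before rhs at j=5)
  i=5: ✓ (rhs at j=5)
Positions where it holds: {1, 2, 3, 5} → 4.

4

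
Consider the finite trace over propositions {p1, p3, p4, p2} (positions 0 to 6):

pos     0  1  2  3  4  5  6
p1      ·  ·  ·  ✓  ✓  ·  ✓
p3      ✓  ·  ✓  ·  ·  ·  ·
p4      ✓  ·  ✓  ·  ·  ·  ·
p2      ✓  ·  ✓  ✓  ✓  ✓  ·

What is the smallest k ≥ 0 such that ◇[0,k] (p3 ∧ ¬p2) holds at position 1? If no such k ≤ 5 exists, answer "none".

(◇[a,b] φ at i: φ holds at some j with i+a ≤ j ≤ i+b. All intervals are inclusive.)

Scan j = 1,2,… for (p3 ∧ ¬p2):
  j=1: fails
  j=2: fails
  j=3: fails
  j=4: fails
  j=5: fails
  j=6: fails
No j in [1,6] satisfies it → none.

none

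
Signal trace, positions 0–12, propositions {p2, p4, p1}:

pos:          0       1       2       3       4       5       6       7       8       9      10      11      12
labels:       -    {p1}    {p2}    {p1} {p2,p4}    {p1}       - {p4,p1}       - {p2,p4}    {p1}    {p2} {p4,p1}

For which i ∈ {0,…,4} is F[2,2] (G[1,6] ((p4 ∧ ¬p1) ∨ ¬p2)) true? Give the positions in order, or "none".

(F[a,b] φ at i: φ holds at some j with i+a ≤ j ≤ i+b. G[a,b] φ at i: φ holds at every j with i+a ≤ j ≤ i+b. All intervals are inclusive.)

0, 1, 2

Evaluate at each i in [0,4]:
  i=0: ✓ (witness j=2)
  i=1: ✓ (witness j=3)
  i=2: ✓ (witness j=4)
  i=3: ✗ (none in [5,5])
  i=4: ✗ (none in [6,6])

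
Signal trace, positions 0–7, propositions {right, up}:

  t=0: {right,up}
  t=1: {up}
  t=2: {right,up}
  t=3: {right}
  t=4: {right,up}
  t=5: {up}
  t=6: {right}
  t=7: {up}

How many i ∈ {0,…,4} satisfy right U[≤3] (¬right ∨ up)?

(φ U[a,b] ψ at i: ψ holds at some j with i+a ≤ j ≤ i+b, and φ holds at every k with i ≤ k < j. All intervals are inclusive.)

Evaluate at each i in [0,4]:
  i=0: ✓ (rhs at j=0)
  i=1: ✓ (rhs at j=1)
  i=2: ✓ (rhs at j=2)
  i=3: ✓ (rhs at j=4; lhs holds on [3,3])
  i=4: ✓ (rhs at j=4)
Positions where it holds: {0, 1, 2, 3, 4} → 5.

5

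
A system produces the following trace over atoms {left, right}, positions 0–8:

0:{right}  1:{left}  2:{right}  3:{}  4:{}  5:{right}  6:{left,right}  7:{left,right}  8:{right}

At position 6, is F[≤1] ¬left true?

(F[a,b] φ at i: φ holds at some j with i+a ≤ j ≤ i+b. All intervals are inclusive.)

Check ¬left at each j in [6,7]:
  j=6: false
  j=7: false
No position in the window satisfies it → formula fails.

Does not hold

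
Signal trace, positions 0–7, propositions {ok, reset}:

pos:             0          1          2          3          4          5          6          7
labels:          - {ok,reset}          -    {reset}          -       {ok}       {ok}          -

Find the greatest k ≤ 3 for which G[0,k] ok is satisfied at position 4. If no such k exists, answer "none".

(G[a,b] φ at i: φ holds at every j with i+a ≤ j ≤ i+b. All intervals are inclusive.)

none

ok must hold from j=4 onward; find where it first fails.
  j=4: fails → no k works.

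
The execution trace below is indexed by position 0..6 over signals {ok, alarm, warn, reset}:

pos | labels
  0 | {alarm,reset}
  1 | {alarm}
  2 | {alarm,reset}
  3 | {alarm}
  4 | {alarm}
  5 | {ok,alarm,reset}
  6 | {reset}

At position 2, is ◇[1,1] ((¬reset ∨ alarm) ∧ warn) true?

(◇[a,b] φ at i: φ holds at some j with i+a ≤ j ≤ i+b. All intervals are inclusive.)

Check ((¬reset ∨ alarm) ∧ warn) at each j in [3,3]:
  j=3: false
No position in the window satisfies it → formula fails.

False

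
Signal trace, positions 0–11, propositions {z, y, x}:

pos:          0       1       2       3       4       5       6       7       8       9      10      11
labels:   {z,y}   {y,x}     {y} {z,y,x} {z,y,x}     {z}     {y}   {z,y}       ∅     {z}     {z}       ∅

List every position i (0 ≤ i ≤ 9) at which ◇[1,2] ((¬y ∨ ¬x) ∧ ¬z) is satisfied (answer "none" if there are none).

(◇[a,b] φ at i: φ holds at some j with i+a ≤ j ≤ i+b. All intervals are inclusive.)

Evaluate at each i in [0,9]:
  i=0: ✓ (witness j=2)
  i=1: ✓ (witness j=2)
  i=2: ✗ (none in [3,4])
  i=3: ✗ (none in [4,5])
  i=4: ✓ (witness j=6)
  i=5: ✓ (witness j=6)
  i=6: ✓ (witness j=8)
  i=7: ✓ (witness j=8)
  i=8: ✗ (none in [9,10])
  i=9: ✓ (witness j=11)

0, 1, 4, 5, 6, 7, 9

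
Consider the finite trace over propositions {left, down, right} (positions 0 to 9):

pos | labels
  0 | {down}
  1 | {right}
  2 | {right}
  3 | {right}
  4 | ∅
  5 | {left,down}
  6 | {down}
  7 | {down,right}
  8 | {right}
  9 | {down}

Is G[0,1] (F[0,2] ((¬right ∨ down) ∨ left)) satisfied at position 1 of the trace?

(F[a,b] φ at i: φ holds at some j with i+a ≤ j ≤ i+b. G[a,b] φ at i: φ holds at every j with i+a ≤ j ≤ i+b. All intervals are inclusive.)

No

Check F[0,2] ((¬right ∨ down) ∨ left) at every j in [1,2]:
  j=1: fails (none in [1,3])
  j=2: holds (witness at 4)
Fails at j=1 → formula fails.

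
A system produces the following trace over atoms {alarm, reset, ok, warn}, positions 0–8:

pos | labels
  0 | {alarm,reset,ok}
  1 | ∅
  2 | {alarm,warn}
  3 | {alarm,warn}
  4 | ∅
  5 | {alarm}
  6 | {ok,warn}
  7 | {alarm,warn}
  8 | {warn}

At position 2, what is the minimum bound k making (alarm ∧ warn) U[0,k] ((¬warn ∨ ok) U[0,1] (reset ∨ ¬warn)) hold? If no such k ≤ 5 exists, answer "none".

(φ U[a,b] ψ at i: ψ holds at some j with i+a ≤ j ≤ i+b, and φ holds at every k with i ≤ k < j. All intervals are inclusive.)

Need earliest j ≥ 2 with ((¬warn ∨ ok) U[0,1] (reset ∨ ¬warn)), and (alarm ∧ warn) at every k in [2,j-1].
  j=2: rhs fails.
  j=3: rhs fails.
  j=4: rhs holds; lhs holds on [2,3]. k = 2.

2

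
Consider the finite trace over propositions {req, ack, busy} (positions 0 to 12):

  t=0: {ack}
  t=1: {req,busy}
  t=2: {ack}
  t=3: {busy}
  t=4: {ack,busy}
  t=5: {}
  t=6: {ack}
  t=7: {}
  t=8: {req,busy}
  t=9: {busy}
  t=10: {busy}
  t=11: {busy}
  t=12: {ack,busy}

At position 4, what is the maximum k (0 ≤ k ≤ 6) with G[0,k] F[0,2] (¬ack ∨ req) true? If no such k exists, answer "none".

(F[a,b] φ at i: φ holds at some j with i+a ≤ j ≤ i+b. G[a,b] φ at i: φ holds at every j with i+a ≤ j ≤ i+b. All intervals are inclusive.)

F[0,2] (¬ack ∨ req) must hold from j=4 onward; find where it first fails.
  j=4: holds
  j=5: holds
  j=6: holds
  j=7: holds
  j=8: holds
  j=9: holds
  j=10: holds
Holds through j=10; largest k = 6.

6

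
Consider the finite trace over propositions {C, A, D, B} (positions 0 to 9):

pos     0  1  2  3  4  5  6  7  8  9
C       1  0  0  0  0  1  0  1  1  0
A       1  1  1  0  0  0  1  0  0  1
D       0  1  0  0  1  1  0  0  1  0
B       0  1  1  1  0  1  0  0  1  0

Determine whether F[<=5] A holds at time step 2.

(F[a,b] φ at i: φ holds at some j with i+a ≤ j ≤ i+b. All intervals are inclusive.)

True

Check A at each j in [2,7]:
  j=2: true
  j=3: false
  j=4: false
  j=5: false
  j=6: true
  j=7: false
Found at j=2 → formula holds.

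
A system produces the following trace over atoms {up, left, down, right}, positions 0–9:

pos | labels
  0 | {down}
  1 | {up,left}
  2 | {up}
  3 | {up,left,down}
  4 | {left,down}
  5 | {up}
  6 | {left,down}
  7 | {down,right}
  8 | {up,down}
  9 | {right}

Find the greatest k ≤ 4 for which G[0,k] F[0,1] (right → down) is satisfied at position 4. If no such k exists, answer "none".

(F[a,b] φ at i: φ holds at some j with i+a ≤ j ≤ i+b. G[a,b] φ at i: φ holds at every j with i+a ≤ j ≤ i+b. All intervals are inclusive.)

4

F[0,1] (right → down) must hold from j=4 onward; find where it first fails.
  j=4: holds
  j=5: holds
  j=6: holds
  j=7: holds
  j=8: holds
Holds through j=8; largest k = 4.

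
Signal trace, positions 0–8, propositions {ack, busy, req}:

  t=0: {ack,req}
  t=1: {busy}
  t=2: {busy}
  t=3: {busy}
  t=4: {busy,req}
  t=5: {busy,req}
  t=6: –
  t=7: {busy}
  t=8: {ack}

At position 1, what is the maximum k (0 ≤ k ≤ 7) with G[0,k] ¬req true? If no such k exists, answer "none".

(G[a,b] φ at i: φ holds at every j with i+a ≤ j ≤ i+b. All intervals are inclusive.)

2

¬req must hold from j=1 onward; find where it first fails.
  j=1: holds
  j=2: holds
  j=3: holds
  j=4: fails
Holds on [1,3], so largest k = 2.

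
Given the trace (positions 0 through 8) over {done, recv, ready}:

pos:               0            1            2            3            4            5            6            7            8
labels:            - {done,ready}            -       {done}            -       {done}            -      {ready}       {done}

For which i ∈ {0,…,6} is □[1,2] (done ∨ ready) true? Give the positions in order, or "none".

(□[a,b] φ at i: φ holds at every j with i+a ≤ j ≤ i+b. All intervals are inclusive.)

6

Evaluate at each i in [0,6]:
  i=0: ✗ (fails at j=2)
  i=1: ✗ (fails at j=2)
  i=2: ✗ (fails at j=4)
  i=3: ✗ (fails at j=4)
  i=4: ✗ (fails at j=6)
  i=5: ✗ (fails at j=6)
  i=6: ✓ (all of [7,8])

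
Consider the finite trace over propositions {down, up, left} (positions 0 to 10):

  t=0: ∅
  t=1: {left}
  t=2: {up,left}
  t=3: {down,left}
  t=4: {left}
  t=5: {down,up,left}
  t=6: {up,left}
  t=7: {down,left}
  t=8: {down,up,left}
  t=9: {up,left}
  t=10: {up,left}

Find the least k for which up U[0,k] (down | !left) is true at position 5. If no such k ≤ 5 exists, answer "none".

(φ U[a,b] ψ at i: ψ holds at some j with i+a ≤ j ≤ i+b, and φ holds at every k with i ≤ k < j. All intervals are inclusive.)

Need earliest j ≥ 5 with (down | !left), and up at every k in [5,j-1].
  j=5: rhs holds (empty prefix). k = 0.

0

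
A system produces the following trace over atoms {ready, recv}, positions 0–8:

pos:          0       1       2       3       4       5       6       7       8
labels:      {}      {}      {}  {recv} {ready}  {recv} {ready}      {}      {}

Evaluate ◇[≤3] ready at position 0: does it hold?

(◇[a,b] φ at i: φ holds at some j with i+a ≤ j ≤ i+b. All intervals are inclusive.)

Does not hold

Check ready at each j in [0,3]:
  j=0: false
  j=1: false
  j=2: false
  j=3: false
No position in the window satisfies it → formula fails.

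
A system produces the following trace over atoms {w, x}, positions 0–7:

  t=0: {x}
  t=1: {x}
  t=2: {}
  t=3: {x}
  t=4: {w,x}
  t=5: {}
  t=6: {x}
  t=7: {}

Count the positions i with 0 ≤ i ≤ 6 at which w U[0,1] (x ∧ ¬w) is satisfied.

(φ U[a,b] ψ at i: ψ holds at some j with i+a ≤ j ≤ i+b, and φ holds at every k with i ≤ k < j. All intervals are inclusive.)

4

Evaluate at each i in [0,6]:
  i=0: ✓ (rhs at j=0)
  i=1: ✓ (rhs at j=1)
  i=2: ✗ (lhs fails at k=2 before rhs at j=3)
  i=3: ✓ (rhs at j=3)
  i=4: ✗ (no rhs in [4,5])
  i=5: ✗ (lhs fails at k=5 before rhs at j=6)
  i=6: ✓ (rhs at j=6)
Positions where it holds: {0, 1, 3, 6} → 4.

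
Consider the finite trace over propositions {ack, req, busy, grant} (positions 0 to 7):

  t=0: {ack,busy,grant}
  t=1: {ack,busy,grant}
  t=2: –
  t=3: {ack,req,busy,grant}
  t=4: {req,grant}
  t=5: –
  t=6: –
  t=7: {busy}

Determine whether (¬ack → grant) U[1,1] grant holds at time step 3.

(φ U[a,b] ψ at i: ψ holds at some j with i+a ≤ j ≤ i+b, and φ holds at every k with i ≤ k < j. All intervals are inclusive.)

True

Need some j in [4,4] with grant, and (¬ack → grant) at every k in [3,j-1].
  j=4: grant holds; (¬ack → grant) holds at every k in [3,3] → satisfied.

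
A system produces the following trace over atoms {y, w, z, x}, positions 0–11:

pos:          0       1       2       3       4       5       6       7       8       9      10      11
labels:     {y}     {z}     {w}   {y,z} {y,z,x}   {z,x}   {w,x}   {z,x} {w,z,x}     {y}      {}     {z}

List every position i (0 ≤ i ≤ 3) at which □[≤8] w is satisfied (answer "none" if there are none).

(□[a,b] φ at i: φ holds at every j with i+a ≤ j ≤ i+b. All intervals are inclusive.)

Evaluate at each i in [0,3]:
  i=0: ✗ (fails at j=0)
  i=1: ✗ (fails at j=1)
  i=2: ✗ (fails at j=3)
  i=3: ✗ (fails at j=3)

none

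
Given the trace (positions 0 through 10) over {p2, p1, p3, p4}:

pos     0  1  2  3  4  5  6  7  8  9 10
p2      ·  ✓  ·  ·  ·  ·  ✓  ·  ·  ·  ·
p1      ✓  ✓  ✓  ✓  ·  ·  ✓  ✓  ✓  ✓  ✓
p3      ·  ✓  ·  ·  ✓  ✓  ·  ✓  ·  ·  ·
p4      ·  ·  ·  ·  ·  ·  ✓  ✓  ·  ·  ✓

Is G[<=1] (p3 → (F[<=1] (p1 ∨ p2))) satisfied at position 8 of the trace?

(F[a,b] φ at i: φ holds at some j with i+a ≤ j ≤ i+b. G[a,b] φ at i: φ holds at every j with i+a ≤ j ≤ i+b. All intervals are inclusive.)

Check (p3 → (F[<=1] (p1 ∨ p2))) at every j in [8,9]:
  j=8: antecedent false → ✓
  j=9: antecedent false → ✓
All positions satisfy it → formula holds.

Yes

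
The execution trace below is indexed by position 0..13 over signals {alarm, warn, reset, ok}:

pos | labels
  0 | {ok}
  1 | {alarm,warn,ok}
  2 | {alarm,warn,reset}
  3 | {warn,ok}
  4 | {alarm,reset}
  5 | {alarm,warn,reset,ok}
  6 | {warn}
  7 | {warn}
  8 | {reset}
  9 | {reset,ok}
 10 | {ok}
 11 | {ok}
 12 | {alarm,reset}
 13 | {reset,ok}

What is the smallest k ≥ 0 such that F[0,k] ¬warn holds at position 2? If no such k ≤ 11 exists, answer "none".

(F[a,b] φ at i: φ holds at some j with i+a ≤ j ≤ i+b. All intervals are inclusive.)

2

Scan j = 2,3,… for ¬warn:
  j=2: fails
  j=3: fails
  j=4: holds
First hit at j=4, so smallest k = 4-2 = 2.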